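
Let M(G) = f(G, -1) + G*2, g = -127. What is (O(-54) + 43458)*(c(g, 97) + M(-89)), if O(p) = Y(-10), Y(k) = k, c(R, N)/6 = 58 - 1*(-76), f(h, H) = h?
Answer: 23331576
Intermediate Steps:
c(R, N) = 804 (c(R, N) = 6*(58 - 1*(-76)) = 6*(58 + 76) = 6*134 = 804)
O(p) = -10
M(G) = 3*G (M(G) = G + G*2 = G + 2*G = 3*G)
(O(-54) + 43458)*(c(g, 97) + M(-89)) = (-10 + 43458)*(804 + 3*(-89)) = 43448*(804 - 267) = 43448*537 = 23331576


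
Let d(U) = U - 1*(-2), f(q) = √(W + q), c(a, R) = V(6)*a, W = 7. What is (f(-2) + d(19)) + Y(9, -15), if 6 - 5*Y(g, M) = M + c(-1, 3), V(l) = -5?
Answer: 121/5 + √5 ≈ 26.436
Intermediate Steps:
c(a, R) = -5*a
f(q) = √(7 + q)
d(U) = 2 + U (d(U) = U + 2 = 2 + U)
Y(g, M) = ⅕ - M/5 (Y(g, M) = 6/5 - (M - 5*(-1))/5 = 6/5 - (M + 5)/5 = 6/5 - (5 + M)/5 = 6/5 + (-1 - M/5) = ⅕ - M/5)
(f(-2) + d(19)) + Y(9, -15) = (√(7 - 2) + (2 + 19)) + (⅕ - ⅕*(-15)) = (√5 + 21) + (⅕ + 3) = (21 + √5) + 16/5 = 121/5 + √5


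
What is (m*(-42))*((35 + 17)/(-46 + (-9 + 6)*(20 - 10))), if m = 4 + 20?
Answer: 13104/19 ≈ 689.68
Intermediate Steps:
m = 24
(m*(-42))*((35 + 17)/(-46 + (-9 + 6)*(20 - 10))) = (24*(-42))*((35 + 17)/(-46 + (-9 + 6)*(20 - 10))) = -52416/(-46 - 3*10) = -52416/(-46 - 30) = -52416/(-76) = -52416*(-1)/76 = -1008*(-13/19) = 13104/19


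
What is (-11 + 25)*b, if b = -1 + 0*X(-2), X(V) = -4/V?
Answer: -14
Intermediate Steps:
b = -1 (b = -1 + 0*(-4/(-2)) = -1 + 0*(-4*(-½)) = -1 + 0*2 = -1 + 0 = -1)
(-11 + 25)*b = (-11 + 25)*(-1) = 14*(-1) = -14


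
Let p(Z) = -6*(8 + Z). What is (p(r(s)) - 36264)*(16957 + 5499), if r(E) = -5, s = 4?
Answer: -814748592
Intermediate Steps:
p(Z) = -48 - 6*Z
(p(r(s)) - 36264)*(16957 + 5499) = ((-48 - 6*(-5)) - 36264)*(16957 + 5499) = ((-48 + 30) - 36264)*22456 = (-18 - 36264)*22456 = -36282*22456 = -814748592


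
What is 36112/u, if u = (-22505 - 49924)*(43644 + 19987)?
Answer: -36112/4608729699 ≈ -7.8356e-6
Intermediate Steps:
u = -4608729699 (u = -72429*63631 = -4608729699)
36112/u = 36112/(-4608729699) = 36112*(-1/4608729699) = -36112/4608729699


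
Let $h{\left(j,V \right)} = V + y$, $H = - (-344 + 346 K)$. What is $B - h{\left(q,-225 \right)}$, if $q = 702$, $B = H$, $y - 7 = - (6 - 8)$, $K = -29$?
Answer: $10594$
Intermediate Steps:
$y = 9$ ($y = 7 - \left(6 - 8\right) = 7 - -2 = 7 + 2 = 9$)
$H = 10378$ ($H = - (-344 + 346 \left(-29\right)) = - (-344 - 10034) = \left(-1\right) \left(-10378\right) = 10378$)
$B = 10378$
$h{\left(j,V \right)} = 9 + V$ ($h{\left(j,V \right)} = V + 9 = 9 + V$)
$B - h{\left(q,-225 \right)} = 10378 - \left(9 - 225\right) = 10378 - -216 = 10378 + 216 = 10594$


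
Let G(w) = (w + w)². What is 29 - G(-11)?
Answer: -455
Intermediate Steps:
G(w) = 4*w² (G(w) = (2*w)² = 4*w²)
29 - G(-11) = 29 - 4*(-11)² = 29 - 4*121 = 29 - 1*484 = 29 - 484 = -455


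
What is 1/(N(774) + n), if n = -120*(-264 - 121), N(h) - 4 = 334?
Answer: 1/46538 ≈ 2.1488e-5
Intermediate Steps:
N(h) = 338 (N(h) = 4 + 334 = 338)
n = 46200 (n = -120*(-385) = 46200)
1/(N(774) + n) = 1/(338 + 46200) = 1/46538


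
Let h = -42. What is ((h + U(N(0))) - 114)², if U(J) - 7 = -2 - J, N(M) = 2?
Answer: 23409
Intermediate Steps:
U(J) = 5 - J (U(J) = 7 + (-2 - J) = 5 - J)
((h + U(N(0))) - 114)² = ((-42 + (5 - 1*2)) - 114)² = ((-42 + (5 - 2)) - 114)² = ((-42 + 3) - 114)² = (-39 - 114)² = (-153)² = 23409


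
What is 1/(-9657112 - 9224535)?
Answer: -1/18881647 ≈ -5.2961e-8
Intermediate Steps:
1/(-9657112 - 9224535) = 1/(-18881647) = -1/18881647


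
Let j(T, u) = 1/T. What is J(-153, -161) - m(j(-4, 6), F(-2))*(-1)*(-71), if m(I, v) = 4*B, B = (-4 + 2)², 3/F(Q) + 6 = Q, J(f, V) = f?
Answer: -1289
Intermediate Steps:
F(Q) = 3/(-6 + Q)
B = 4 (B = (-2)² = 4)
m(I, v) = 16 (m(I, v) = 4*4 = 16)
J(-153, -161) - m(j(-4, 6), F(-2))*(-1)*(-71) = -153 - 16*(-1)*(-71) = -153 - (-16)*(-71) = -153 - 1*1136 = -153 - 1136 = -1289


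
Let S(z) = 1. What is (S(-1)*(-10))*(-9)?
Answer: 90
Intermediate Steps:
(S(-1)*(-10))*(-9) = (1*(-10))*(-9) = -10*(-9) = 90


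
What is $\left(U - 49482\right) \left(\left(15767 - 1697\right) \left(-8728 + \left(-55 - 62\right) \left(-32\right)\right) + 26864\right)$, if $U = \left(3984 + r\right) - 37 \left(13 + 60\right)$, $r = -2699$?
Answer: $3567848818368$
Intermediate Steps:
$U = -1416$ ($U = \left(3984 - 2699\right) - 37 \left(13 + 60\right) = 1285 - 2701 = -1416$)
$\left(U - 49482\right) \left(\left(15767 - 1697\right) \left(-8728 + \left(-55 - 62\right) \left(-32\right)\right) + 26864\right) = \left(-1416 - 49482\right) \left(\left(15767 - 1697\right) \left(-8728 + \left(-55 - 62\right) \left(-32\right)\right) + 26864\right) = - 50898 \left(14070 \left(-8728 - -3744\right) + 26864\right) = - 50898 \left(14070 \left(-8728 + 3744\right) + 26864\right) = - 50898 \left(14070 \left(-4984\right) + 26864\right) = - 50898 \left(-70124880 + 26864\right) = \left(-50898\right) \left(-70098016\right) = 3567848818368$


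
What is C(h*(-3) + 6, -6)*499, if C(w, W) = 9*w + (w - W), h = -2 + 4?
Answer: 2994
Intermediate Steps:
h = 2
C(w, W) = -W + 10*w
C(h*(-3) + 6, -6)*499 = (-1*(-6) + 10*(2*(-3) + 6))*499 = (6 + 10*(-6 + 6))*499 = (6 + 10*0)*499 = (6 + 0)*499 = 6*499 = 2994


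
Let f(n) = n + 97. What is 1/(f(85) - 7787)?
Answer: -1/7605 ≈ -0.00013149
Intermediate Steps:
f(n) = 97 + n
1/(f(85) - 7787) = 1/((97 + 85) - 7787) = 1/(182 - 7787) = 1/(-7605) = -1/7605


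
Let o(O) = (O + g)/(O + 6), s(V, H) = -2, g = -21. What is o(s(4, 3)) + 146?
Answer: 561/4 ≈ 140.25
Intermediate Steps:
o(O) = (-21 + O)/(6 + O) (o(O) = (O - 21)/(O + 6) = (-21 + O)/(6 + O))
o(s(4, 3)) + 146 = (-21 - 2)/(6 - 2) + 146 = -23/4 + 146 = 561/4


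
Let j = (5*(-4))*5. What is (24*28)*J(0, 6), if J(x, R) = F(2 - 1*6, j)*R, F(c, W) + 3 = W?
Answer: -415296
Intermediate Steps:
j = -100 (j = -20*5 = -100)
F(c, W) = -3 + W
J(x, R) = -103*R (J(x, R) = (-3 - 100)*R = -103*R)
(24*28)*J(0, 6) = (24*28)*(-103*6) = 672*(-618) = -415296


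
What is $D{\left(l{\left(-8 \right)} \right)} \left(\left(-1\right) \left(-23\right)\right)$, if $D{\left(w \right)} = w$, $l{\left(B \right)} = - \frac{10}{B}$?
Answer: $\frac{115}{4} \approx 28.75$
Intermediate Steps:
$D{\left(l{\left(-8 \right)} \right)} \left(\left(-1\right) \left(-23\right)\right) = - \frac{10}{-8} \left(\left(-1\right) \left(-23\right)\right) = \left(-10\right) \left(- \frac{1}{8}\right) 23 = \frac{5}{4} \cdot 23 = \frac{115}{4}$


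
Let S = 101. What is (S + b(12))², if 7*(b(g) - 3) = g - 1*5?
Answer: 11025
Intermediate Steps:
b(g) = 16/7 + g/7 (b(g) = 3 + (g - 1*5)/7 = 3 + (g - 5)/7 = 3 + (-5 + g)/7 = 3 + (-5/7 + g/7) = 16/7 + g/7)
(S + b(12))² = (101 + (16/7 + (⅐)*12))² = (101 + (16/7 + 12/7))² = (101 + 4)² = 105² = 11025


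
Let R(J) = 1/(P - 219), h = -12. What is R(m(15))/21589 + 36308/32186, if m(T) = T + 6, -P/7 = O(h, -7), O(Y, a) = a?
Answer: 66627523927/59063402090 ≈ 1.1281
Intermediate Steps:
P = 49 (P = -7*(-7) = 49)
m(T) = 6 + T
R(J) = -1/170 (R(J) = 1/(49 - 219) = 1/(-170) = -1/170)
R(m(15))/21589 + 36308/32186 = -1/170/21589 + 36308/32186 = -1/170*1/21589 + 36308*(1/32186) = -1/3670130 + 18154/16093 = 66627523927/59063402090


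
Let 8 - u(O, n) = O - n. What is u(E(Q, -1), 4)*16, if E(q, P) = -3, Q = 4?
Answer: 240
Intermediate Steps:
u(O, n) = 8 + n - O (u(O, n) = 8 - (O - n) = 8 + (n - O) = 8 + n - O)
u(E(Q, -1), 4)*16 = (8 + 4 - 1*(-3))*16 = (8 + 4 + 3)*16 = 15*16 = 240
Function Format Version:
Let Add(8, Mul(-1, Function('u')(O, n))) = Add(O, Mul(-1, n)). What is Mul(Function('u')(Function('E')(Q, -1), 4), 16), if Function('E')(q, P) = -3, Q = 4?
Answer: 240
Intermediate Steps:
Function('u')(O, n) = Add(8, n, Mul(-1, O)) (Function('u')(O, n) = Add(8, Mul(-1, Add(O, Mul(-1, n)))) = Add(8, Add(n, Mul(-1, O))) = Add(8, n, Mul(-1, O)))
Mul(Function('u')(Function('E')(Q, -1), 4), 16) = Mul(Add(8, 4, Mul(-1, -3)), 16) = Mul(Add(8, 4, 3), 16) = Mul(15, 16) = 240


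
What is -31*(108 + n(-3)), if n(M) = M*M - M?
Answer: -3720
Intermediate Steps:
n(M) = M² - M
-31*(108 + n(-3)) = -31*(108 - 3*(-1 - 3)) = -31*(108 - 3*(-4)) = -31*(108 + 12) = -31*120 = -3720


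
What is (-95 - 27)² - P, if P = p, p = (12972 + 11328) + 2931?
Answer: -12347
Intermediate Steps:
p = 27231 (p = 24300 + 2931 = 27231)
P = 27231
(-95 - 27)² - P = (-95 - 27)² - 1*27231 = (-122)² - 27231 = 14884 - 27231 = -12347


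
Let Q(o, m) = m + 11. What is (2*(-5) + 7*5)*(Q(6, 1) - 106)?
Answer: -2350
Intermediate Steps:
Q(o, m) = 11 + m
(2*(-5) + 7*5)*(Q(6, 1) - 106) = (2*(-5) + 7*5)*((11 + 1) - 106) = (-10 + 35)*(12 - 106) = 25*(-94) = -2350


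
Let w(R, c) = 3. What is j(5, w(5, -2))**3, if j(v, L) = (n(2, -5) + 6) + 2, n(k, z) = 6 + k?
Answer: 4096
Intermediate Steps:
j(v, L) = 16 (j(v, L) = ((6 + 2) + 6) + 2 = (8 + 6) + 2 = 14 + 2 = 16)
j(5, w(5, -2))**3 = 16**3 = 4096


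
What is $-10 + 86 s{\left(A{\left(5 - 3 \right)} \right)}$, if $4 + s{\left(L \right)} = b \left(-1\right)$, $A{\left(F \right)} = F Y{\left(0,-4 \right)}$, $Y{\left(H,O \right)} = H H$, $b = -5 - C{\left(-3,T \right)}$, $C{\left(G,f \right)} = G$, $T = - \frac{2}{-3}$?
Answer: $-182$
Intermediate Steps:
$T = \frac{2}{3}$ ($T = \left(-2\right) \left(- \frac{1}{3}\right) = \frac{2}{3} \approx 0.66667$)
$b = -2$ ($b = -5 - -3 = -5 + 3 = -2$)
$Y{\left(H,O \right)} = H^{2}$
$A{\left(F \right)} = 0$ ($A{\left(F \right)} = F 0^{2} = F 0 = 0$)
$s{\left(L \right)} = -2$ ($s{\left(L \right)} = -4 - -2 = -4 + 2 = -2$)
$-10 + 86 s{\left(A{\left(5 - 3 \right)} \right)} = -10 + 86 \left(-2\right) = -10 - 172 = -182$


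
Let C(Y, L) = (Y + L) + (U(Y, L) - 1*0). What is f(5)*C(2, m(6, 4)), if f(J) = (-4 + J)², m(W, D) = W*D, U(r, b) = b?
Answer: 50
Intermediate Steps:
m(W, D) = D*W
C(Y, L) = Y + 2*L (C(Y, L) = (Y + L) + (L - 1*0) = (L + Y) + (L + 0) = (L + Y) + L = Y + 2*L)
f(5)*C(2, m(6, 4)) = (-4 + 5)²*(2 + 2*(4*6)) = 1²*(2 + 2*24) = 1*(2 + 48) = 1*50 = 50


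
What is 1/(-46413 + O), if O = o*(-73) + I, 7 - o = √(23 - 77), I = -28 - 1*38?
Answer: -23495/1104173933 - 219*I*√6/2208347866 ≈ -2.1278e-5 - 2.4291e-7*I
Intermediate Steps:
I = -66 (I = -28 - 38 = -66)
o = 7 - 3*I*√6 (o = 7 - √(23 - 77) = 7 - √(-54) = 7 - 3*I*√6 ≈ 7.0 - 7.3485*I)
O = -577 + 219*I*√6 (O = (7 - 3*I*√6)*(-73) - 66 = (-511 + 219*I*√6) - 66 = -577 + 219*I*√6 ≈ -577.0 + 536.44*I)
1/(-46413 + O) = 1/(-46413 + (-577 + 219*I*√6)) = 1/(-46990 + 219*I*√6)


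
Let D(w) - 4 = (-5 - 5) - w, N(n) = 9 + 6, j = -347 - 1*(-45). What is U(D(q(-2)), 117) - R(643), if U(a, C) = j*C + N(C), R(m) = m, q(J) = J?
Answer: -35962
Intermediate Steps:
j = -302 (j = -347 + 45 = -302)
N(n) = 15
D(w) = -6 - w (D(w) = 4 + ((-5 - 5) - w) = 4 + (-10 - w) = -6 - w)
U(a, C) = 15 - 302*C (U(a, C) = -302*C + 15 = 15 - 302*C)
U(D(q(-2)), 117) - R(643) = (15 - 302*117) - 1*643 = (15 - 35334) - 643 = -35319 - 643 = -35962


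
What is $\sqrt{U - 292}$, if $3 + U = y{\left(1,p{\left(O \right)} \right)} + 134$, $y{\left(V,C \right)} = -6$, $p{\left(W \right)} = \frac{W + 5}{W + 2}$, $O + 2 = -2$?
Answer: $i \sqrt{167} \approx 12.923 i$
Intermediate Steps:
$O = -4$ ($O = -2 - 2 = -4$)
$p{\left(W \right)} = \frac{5 + W}{2 + W}$
$U = 125$ ($U = -3 + \left(-6 + 134\right) = -3 + 128 = 125$)
$\sqrt{U - 292} = \sqrt{125 - 292} = \sqrt{-167} = i \sqrt{167}$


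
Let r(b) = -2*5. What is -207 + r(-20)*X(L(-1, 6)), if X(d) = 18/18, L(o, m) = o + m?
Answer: -217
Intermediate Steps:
L(o, m) = m + o
X(d) = 1 (X(d) = 18*(1/18) = 1)
r(b) = -10
-207 + r(-20)*X(L(-1, 6)) = -207 - 10*1 = -207 - 10 = -217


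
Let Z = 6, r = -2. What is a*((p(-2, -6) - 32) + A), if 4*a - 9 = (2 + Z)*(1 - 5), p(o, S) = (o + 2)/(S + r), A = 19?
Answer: 299/4 ≈ 74.750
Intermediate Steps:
p(o, S) = (2 + o)/(-2 + S) (p(o, S) = (o + 2)/(S - 2) = (2 + o)/(-2 + S))
a = -23/4 (a = 9/4 + ((2 + 6)*(1 - 5))/4 = 9/4 + (8*(-4))/4 = 9/4 + (1/4)*(-32) = 9/4 - 8 = -23/4 ≈ -5.7500)
a*((p(-2, -6) - 32) + A) = -23*(((2 - 2)/(-2 - 6) - 32) + 19)/4 = -23*((0/(-8) - 32) + 19)/4 = -23*((-1/8*0 - 32) + 19)/4 = -23*((0 - 32) + 19)/4 = -23*(-32 + 19)/4 = -23/4*(-13) = 299/4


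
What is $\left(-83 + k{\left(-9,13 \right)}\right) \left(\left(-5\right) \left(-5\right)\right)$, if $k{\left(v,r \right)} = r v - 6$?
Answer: $-5150$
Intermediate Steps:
$k{\left(v,r \right)} = -6 + r v$ ($k{\left(v,r \right)} = r v - 6 = -6 + r v$)
$\left(-83 + k{\left(-9,13 \right)}\right) \left(\left(-5\right) \left(-5\right)\right) = \left(-83 + \left(-6 + 13 \left(-9\right)\right)\right) \left(\left(-5\right) \left(-5\right)\right) = \left(-83 - 123\right) 25 = \left(-206\right) 25 = -5150$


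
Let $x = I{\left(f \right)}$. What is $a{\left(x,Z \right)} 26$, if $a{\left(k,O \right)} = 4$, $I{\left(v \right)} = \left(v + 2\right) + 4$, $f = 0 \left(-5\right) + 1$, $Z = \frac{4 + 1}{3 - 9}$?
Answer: $104$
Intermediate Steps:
$Z = - \frac{5}{6}$ ($Z = \frac{5}{-6} = 5 \left(- \frac{1}{6}\right) = - \frac{5}{6} \approx -0.83333$)
$f = 1$ ($f = 0 + 1 = 1$)
$I{\left(v \right)} = 6 + v$ ($I{\left(v \right)} = \left(2 + v\right) + 4 = 6 + v$)
$x = 7$ ($x = 6 + 1 = 7$)
$a{\left(x,Z \right)} 26 = 4 \cdot 26 = 104$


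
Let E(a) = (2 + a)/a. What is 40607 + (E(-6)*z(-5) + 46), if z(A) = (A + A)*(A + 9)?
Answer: 121879/3 ≈ 40626.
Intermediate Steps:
z(A) = 2*A*(9 + A) (z(A) = (2*A)*(9 + A) = 2*A*(9 + A))
E(a) = (2 + a)/a
40607 + (E(-6)*z(-5) + 46) = 40607 + (((2 - 6)/(-6))*(2*(-5)*(9 - 5)) + 46) = 40607 + ((-1/6*(-4))*(2*(-5)*4) + 46) = 40607 + ((2/3)*(-40) + 46) = 40607 + (-80/3 + 46) = 40607 + 58/3 = 121879/3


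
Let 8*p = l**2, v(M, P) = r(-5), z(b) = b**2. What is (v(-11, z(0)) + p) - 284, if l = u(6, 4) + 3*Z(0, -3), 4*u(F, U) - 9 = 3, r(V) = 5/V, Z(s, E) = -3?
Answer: -561/2 ≈ -280.50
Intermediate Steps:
u(F, U) = 3 (u(F, U) = 9/4 + (1/4)*3 = 9/4 + 3/4 = 3)
v(M, P) = -1 (v(M, P) = 5/(-5) = 5*(-1/5) = -1)
l = -6 (l = 3 + 3*(-3) = 3 - 9 = -6)
p = 9/2 (p = (1/8)*(-6)**2 = (1/8)*36 = 9/2 ≈ 4.5000)
(v(-11, z(0)) + p) - 284 = (-1 + 9/2) - 284 = 7/2 - 284 = -561/2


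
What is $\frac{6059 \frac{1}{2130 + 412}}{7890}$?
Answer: $\frac{6059}{20056380} \approx 0.0003021$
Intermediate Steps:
$\frac{6059 \frac{1}{2130 + 412}}{7890} = \frac{6059}{2542} \cdot \frac{1}{7890} = \frac{6059}{20056380}$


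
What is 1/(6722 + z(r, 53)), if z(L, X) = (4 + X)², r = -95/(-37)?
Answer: 1/9971 ≈ 0.00010029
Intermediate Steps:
r = 95/37 (r = -95*(-1/37) = 95/37 ≈ 2.5676)
1/(6722 + z(r, 53)) = 1/(6722 + (4 + 53)²) = 1/(6722 + 57²) = 1/(6722 + 3249) = 1/9971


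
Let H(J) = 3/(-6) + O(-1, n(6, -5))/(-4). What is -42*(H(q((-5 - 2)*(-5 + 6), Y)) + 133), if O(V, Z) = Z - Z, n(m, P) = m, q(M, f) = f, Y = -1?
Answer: -5565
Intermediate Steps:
O(V, Z) = 0
H(J) = -½ (H(J) = 3/(-6) + 0/(-4) = 3*(-⅙) + 0*(-¼) = -½ + 0 = -½)
-42*(H(q((-5 - 2)*(-5 + 6), Y)) + 133) = -42*(-½ + 133) = -42*265/2 = -5565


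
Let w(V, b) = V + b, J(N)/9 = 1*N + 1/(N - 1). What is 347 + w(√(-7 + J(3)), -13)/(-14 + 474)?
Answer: 159607/460 + 7*√2/920 ≈ 346.98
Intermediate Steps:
J(N) = 9*N + 9/(-1 + N) (J(N) = 9*(1*N + 1/(N - 1)) = 9*(N + 1/(-1 + N)) = 9*N + 9/(-1 + N))
347 + w(√(-7 + J(3)), -13)/(-14 + 474) = 347 + (√(-7 + 9*(1 + 3² - 1*3)/(-1 + 3)) - 13)/(-14 + 474) = 347 + (√(-7 + 9*(1 + 9 - 3)/2) - 13)/460 = 347 + (√(-7 + 9*(½)*7) - 13)/460 = 347 + (√(-7 + 63/2) - 13)/460 = 347 + (√(49/2) - 13)/460 = 347 + (7*√2/2 - 13)/460 = 347 + (-13 + 7*√2/2)/460 = 347 + (-13/460 + 7*√2/920) = 159607/460 + 7*√2/920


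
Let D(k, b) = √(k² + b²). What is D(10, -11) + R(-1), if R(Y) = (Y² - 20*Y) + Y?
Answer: 20 + √221 ≈ 34.866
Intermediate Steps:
R(Y) = Y² - 19*Y
D(k, b) = √(b² + k²)
D(10, -11) + R(-1) = √((-11)² + 10²) - (-19 - 1) = √(121 + 100) - 1*(-20) = √221 + 20 = 20 + √221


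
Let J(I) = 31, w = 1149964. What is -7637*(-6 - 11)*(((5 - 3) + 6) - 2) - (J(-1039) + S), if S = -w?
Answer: 1928907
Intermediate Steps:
S = -1149964 (S = -1*1149964 = -1149964)
-7637*(-6 - 11)*(((5 - 3) + 6) - 2) - (J(-1039) + S) = -7637*(-6 - 11)*(((5 - 3) + 6) - 2) - (31 - 1149964) = -(-129829)*((2 + 6) - 2) - 1*(-1149933) = -(-129829)*(8 - 2) + 1149933 = -(-129829)*6 + 1149933 = -7637*(-102) + 1149933 = 778974 + 1149933 = 1928907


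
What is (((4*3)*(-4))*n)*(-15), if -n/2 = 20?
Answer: -28800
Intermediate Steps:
n = -40 (n = -2*20 = -40)
(((4*3)*(-4))*n)*(-15) = (((4*3)*(-4))*(-40))*(-15) = ((12*(-4))*(-40))*(-15) = -48*(-40)*(-15) = 1920*(-15) = -28800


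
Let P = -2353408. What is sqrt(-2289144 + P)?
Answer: 2*I*sqrt(1160638) ≈ 2154.7*I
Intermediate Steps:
sqrt(-2289144 + P) = sqrt(-2289144 - 2353408) = sqrt(-4642552) = 2*I*sqrt(1160638)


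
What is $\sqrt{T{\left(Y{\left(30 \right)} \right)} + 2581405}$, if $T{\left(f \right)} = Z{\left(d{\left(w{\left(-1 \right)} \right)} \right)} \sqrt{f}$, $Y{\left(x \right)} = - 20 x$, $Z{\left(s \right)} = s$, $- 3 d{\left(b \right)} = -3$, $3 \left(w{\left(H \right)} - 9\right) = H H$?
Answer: $\sqrt{2581405 + 10 i \sqrt{6}} \approx 1606.7 + 0.008 i$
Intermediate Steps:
$w{\left(H \right)} = 9 + \frac{H^{2}}{3}$ ($w{\left(H \right)} = 9 + \frac{H H}{3} = 9 + \frac{H^{2}}{3}$)
$d{\left(b \right)} = 1$ ($d{\left(b \right)} = \left(- \frac{1}{3}\right) \left(-3\right) = 1$)
$T{\left(f \right)} = \sqrt{f}$ ($T{\left(f \right)} = 1 \sqrt{f} = \sqrt{f}$)
$\sqrt{T{\left(Y{\left(30 \right)} \right)} + 2581405} = \sqrt{\sqrt{\left(-20\right) 30} + 2581405} = \sqrt{\sqrt{-600} + 2581405} = \sqrt{10 i \sqrt{6} + 2581405} = \sqrt{2581405 + 10 i \sqrt{6}}$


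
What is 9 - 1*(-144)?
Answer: 153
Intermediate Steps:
9 - 1*(-144) = 9 + 144 = 153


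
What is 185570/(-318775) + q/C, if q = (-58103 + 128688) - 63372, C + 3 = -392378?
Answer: -15022693249/25016250655 ≈ -0.60052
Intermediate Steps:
C = -392381 (C = -3 - 392378 = -392381)
q = 7213 (q = 70585 - 63372 = 7213)
185570/(-318775) + q/C = 185570/(-318775) + 7213/(-392381) = 185570*(-1/318775) + 7213*(-1/392381) = -37114/63755 - 7213/392381 = -15022693249/25016250655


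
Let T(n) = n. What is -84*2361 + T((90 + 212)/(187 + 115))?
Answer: -198323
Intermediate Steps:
-84*2361 + T((90 + 212)/(187 + 115)) = -84*2361 + (90 + 212)/(187 + 115) = -198324 + 302/302 = -198324 + 302*(1/302) = -198324 + 1 = -198323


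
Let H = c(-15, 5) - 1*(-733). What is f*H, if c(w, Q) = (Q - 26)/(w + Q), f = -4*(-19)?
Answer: 279338/5 ≈ 55868.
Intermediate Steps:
f = 76
c(w, Q) = (-26 + Q)/(Q + w)
H = 7351/10 (H = (-26 + 5)/(5 - 15) - 1*(-733) = -21/(-10) + 733 = -⅒*(-21) + 733 = 21/10 + 733 = 7351/10 ≈ 735.10)
f*H = 76*(7351/10) = 279338/5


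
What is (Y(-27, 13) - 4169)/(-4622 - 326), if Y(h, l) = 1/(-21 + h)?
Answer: 200113/237504 ≈ 0.84257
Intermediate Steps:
(Y(-27, 13) - 4169)/(-4622 - 326) = (1/(-21 - 27) - 4169)/(-4622 - 326) = (1/(-48) - 4169)/(-4948) = (-1/48 - 4169)*(-1/4948) = -200113/48*(-1/4948) = 200113/237504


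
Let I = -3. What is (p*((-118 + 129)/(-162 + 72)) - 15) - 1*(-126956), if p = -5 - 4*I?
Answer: 11424613/90 ≈ 1.2694e+5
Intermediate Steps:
p = 7 (p = -5 - 4*(-3) = -5 + 12 = 7)
(p*((-118 + 129)/(-162 + 72)) - 15) - 1*(-126956) = (7*((-118 + 129)/(-162 + 72)) - 15) - 1*(-126956) = (7*(11/(-90)) - 15) + 126956 = (7*(11*(-1/90)) - 15) + 126956 = (7*(-11/90) - 15) + 126956 = (-77/90 - 15) + 126956 = -1427/90 + 126956 = 11424613/90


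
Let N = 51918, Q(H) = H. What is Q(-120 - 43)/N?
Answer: -163/51918 ≈ -0.0031396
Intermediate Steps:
Q(-120 - 43)/N = (-120 - 43)/51918 = -163*1/51918 = -163/51918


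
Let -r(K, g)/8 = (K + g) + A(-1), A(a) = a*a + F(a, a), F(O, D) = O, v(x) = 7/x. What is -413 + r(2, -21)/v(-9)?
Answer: -4259/7 ≈ -608.43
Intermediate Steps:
A(a) = a + a² (A(a) = a*a + a = a² + a = a + a²)
r(K, g) = -8*K - 8*g (r(K, g) = -8*((K + g) - (1 - 1)) = -8*((K + g) - 1*0) = -8*((K + g) + 0) = -8*(K + g) = -8*K - 8*g)
-413 + r(2, -21)/v(-9) = -413 + (-8*2 - 8*(-21))/((7/(-9))) = -413 + (-16 + 168)/((7*(-⅑))) = -413 + 152/(-7/9) = -413 - 9/7*152 = -413 - 1368/7 = -4259/7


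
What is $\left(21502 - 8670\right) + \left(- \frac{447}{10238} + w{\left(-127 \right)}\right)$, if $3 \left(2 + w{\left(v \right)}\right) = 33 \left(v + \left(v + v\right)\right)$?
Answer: $\frac{88445635}{10238} \approx 8639.0$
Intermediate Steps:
$w{\left(v \right)} = -2 + 33 v$ ($w{\left(v \right)} = -2 + \frac{33 \left(v + \left(v + v\right)\right)}{3} = -2 + \frac{33 \left(v + 2 v\right)}{3} = -2 + \frac{33 \cdot 3 v}{3} = -2 + \frac{99 v}{3} = -2 + 33 v$)
$\left(21502 - 8670\right) + \left(- \frac{447}{10238} + w{\left(-127 \right)}\right) = \left(21502 - 8670\right) + \left(- \frac{447}{10238} + \left(-2 + 33 \left(-127\right)\right)\right) = 12832 - \frac{42928381}{10238} = \frac{88445635}{10238}$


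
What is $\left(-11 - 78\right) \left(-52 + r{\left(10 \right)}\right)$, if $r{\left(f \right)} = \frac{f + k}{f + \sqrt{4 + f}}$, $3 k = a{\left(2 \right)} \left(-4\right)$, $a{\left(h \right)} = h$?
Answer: $\frac{587222}{129} + \frac{979 \sqrt{14}}{129} \approx 4580.5$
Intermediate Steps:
$k = - \frac{8}{3}$ ($k = \frac{2 \left(-4\right)}{3} = \frac{1}{3} \left(-8\right) = - \frac{8}{3} \approx -2.6667$)
$r{\left(f \right)} = \frac{- \frac{8}{3} + f}{f + \sqrt{4 + f}}$ ($r{\left(f \right)} = \frac{f - \frac{8}{3}}{f + \sqrt{4 + f}} = \frac{- \frac{8}{3} + f}{f + \sqrt{4 + f}}$)
$\left(-11 - 78\right) \left(-52 + r{\left(10 \right)}\right) = \left(-11 - 78\right) \left(-52 + \frac{- \frac{8}{3} + 10}{10 + \sqrt{4 + 10}}\right) = - 89 \left(-52 + \frac{1}{10 + \sqrt{14}} \cdot \frac{22}{3}\right) = - 89 \left(-52 + \frac{22}{3 \left(10 + \sqrt{14}\right)}\right) = 4628 - \frac{1958}{3 \left(10 + \sqrt{14}\right)}$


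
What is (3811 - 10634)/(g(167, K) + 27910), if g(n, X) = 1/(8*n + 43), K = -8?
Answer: -9408917/38487891 ≈ -0.24446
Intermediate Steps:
g(n, X) = 1/(43 + 8*n)
(3811 - 10634)/(g(167, K) + 27910) = (3811 - 10634)/(1/(43 + 8*167) + 27910) = -6823/(1/(43 + 1336) + 27910) = -6823/(1/1379 + 27910) = -6823/38487891/1379 = -6823*1379/38487891 = -9408917/38487891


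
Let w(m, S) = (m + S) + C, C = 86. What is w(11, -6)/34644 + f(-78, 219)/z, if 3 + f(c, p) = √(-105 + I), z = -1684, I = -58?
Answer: 32147/7292562 - I*√163/1684 ≈ 0.0044082 - 0.0075814*I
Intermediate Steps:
w(m, S) = 86 + S + m (w(m, S) = (m + S) + 86 = (S + m) + 86 = 86 + S + m)
f(c, p) = -3 + I*√163 (f(c, p) = -3 + √(-105 - 58) = -3 + √(-163) = -3 + I*√163)
w(11, -6)/34644 + f(-78, 219)/z = (86 - 6 + 11)/34644 + (-3 + I*√163)/(-1684) = 91*(1/34644) + (-3 + I*√163)*(-1/1684) = 91/34644 + (3/1684 - I*√163/1684) = 32147/7292562 - I*√163/1684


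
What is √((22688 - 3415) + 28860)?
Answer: √48133 ≈ 219.39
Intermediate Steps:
√((22688 - 3415) + 28860) = √(19273 + 28860) = √48133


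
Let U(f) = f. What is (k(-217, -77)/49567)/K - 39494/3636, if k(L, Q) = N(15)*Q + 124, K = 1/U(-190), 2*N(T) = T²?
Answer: 1970569121/90112806 ≈ 21.868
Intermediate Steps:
N(T) = T²/2
K = -1/190 (K = 1/(-190) = -1/190 ≈ -0.0052632)
k(L, Q) = 124 + 225*Q/2 (k(L, Q) = ((½)*15²)*Q + 124 = ((½)*225)*Q + 124 = 225*Q/2 + 124 = 124 + 225*Q/2)
(k(-217, -77)/49567)/K - 39494/3636 = ((124 + (225/2)*(-77))/49567)/(-1/190) - 39494/3636 = ((124 - 17325/2)*(1/49567))*(-190) - 39494*1/3636 = -17077/2*1/49567*(-190) - 19747/1818 = -17077/99134*(-190) - 19747/1818 = 1622315/49567 - 19747/1818 = 1970569121/90112806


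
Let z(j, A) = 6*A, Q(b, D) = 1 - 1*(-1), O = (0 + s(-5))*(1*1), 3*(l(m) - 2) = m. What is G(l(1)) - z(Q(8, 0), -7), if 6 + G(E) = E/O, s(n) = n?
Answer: 533/15 ≈ 35.533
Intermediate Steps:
l(m) = 2 + m/3
O = -5 (O = (0 - 5)*(1*1) = -5*1 = -5)
G(E) = -6 - E/5 (G(E) = -6 + E/(-5) = -6 + E*(-1/5) = -6 - E/5)
Q(b, D) = 2 (Q(b, D) = 1 + 1 = 2)
G(l(1)) - z(Q(8, 0), -7) = (-6 - (2 + (1/3)*1)/5) - 6*(-7) = (-6 - (2 + 1/3)/5) - 1*(-42) = (-6 - 1/5*7/3) + 42 = (-6 - 7/15) + 42 = -97/15 + 42 = 533/15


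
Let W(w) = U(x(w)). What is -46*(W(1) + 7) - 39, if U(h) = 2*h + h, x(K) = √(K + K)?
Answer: -361 - 138*√2 ≈ -556.16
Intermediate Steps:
x(K) = √2*√K (x(K) = √(2*K) = √2*√K)
U(h) = 3*h
W(w) = 3*√2*√w (W(w) = 3*(√2*√w) = 3*√2*√w)
-46*(W(1) + 7) - 39 = -46*(3*√2*√1 + 7) - 39 = -46*(3*√2*1 + 7) - 39 = -46*(3*√2 + 7) - 39 = -46*(7 + 3*√2) - 39 = (-322 - 138*√2) - 39 = -361 - 138*√2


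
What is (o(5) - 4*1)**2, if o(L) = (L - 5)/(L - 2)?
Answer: 16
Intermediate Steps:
o(L) = (-5 + L)/(-2 + L)
(o(5) - 4*1)**2 = ((-5 + 5)/(-2 + 5) - 4*1)**2 = (0/3 - 4)**2 = ((1/3)*0 - 4)**2 = (0 - 4)**2 = (-4)**2 = 16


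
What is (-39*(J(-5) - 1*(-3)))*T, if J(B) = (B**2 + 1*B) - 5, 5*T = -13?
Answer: 9126/5 ≈ 1825.2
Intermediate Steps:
T = -13/5 (T = (1/5)*(-13) = -13/5 ≈ -2.6000)
J(B) = -5 + B + B**2 (J(B) = (B**2 + B) - 5 = (B + B**2) - 5 = -5 + B + B**2)
(-39*(J(-5) - 1*(-3)))*T = -39*((-5 - 5 + (-5)**2) - 1*(-3))*(-13/5) = -39*((-5 - 5 + 25) + 3)*(-13/5) = -39*(15 + 3)*(-13/5) = -39*18*(-13/5) = -702*(-13/5) = 9126/5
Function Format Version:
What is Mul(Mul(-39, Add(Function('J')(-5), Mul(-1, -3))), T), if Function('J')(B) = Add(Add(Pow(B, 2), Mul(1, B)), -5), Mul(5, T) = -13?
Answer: Rational(9126, 5) ≈ 1825.2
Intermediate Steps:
T = Rational(-13, 5) (T = Mul(Rational(1, 5), -13) = Rational(-13, 5) ≈ -2.6000)
Function('J')(B) = Add(-5, B, Pow(B, 2)) (Function('J')(B) = Add(Add(Pow(B, 2), B), -5) = Add(Add(B, Pow(B, 2)), -5) = Add(-5, B, Pow(B, 2)))
Mul(Mul(-39, Add(Function('J')(-5), Mul(-1, -3))), T) = Mul(Mul(-39, Add(Add(-5, -5, Pow(-5, 2)), Mul(-1, -3))), Rational(-13, 5)) = Mul(Mul(-39, Add(Add(-5, -5, 25), 3)), Rational(-13, 5)) = Mul(Mul(-39, Add(15, 3)), Rational(-13, 5)) = Mul(Mul(-39, 18), Rational(-13, 5)) = Mul(-702, Rational(-13, 5)) = Rational(9126, 5)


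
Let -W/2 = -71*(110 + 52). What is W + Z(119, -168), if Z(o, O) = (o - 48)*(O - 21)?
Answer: 9585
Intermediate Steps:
W = 23004 (W = -(-142)*(110 + 52) = -(-142)*162 = -2*(-11502) = 23004)
Z(o, O) = (-48 + o)*(-21 + O)
W + Z(119, -168) = 23004 + (1008 - 48*(-168) - 21*119 - 168*119) = 23004 + (1008 + 8064 - 2499 - 19992) = 23004 - 13419 = 9585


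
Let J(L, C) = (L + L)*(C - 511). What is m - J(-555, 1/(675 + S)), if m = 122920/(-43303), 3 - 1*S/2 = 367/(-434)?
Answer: -1819352548766795/3207539816 ≈ -5.6721e+5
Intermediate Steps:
S = 1669/217 (S = 6 - 734/(-434) = 6 - 734*(-1)/434 = 6 - 2*(-367/434) = 6 + 367/217 = 1669/217 ≈ 7.6912)
J(L, C) = 2*L*(-511 + C) (J(L, C) = (2*L)*(-511 + C) = 2*L*(-511 + C))
m = -122920/43303 (m = 122920*(-1/43303) = -122920/43303 ≈ -2.8386)
m - J(-555, 1/(675 + S)) = -122920/43303 - 2*(-555)*(-511 + 1/(675 + 1669/217)) = -122920/43303 - 2*(-555)*(-511 + 1/(148144/217)) = -122920/43303 - 2*(-555)*(-511 + 217/148144) = -122920/43303 - 2*(-555)*(-75701367)/148144 = -122920/43303 - 1*42014258685/74072 = -122920/43303 - 42014258685/74072 = -1819352548766795/3207539816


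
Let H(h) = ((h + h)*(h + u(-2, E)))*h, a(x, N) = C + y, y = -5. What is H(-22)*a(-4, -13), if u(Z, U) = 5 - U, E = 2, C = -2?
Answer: 128744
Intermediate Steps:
a(x, N) = -7 (a(x, N) = -2 - 5 = -7)
H(h) = 2*h²*(3 + h) (H(h) = ((h + h)*(h + (5 - 1*2)))*h = ((2*h)*(h + (5 - 2)))*h = ((2*h)*(h + 3))*h = ((2*h)*(3 + h))*h = (2*h*(3 + h))*h = 2*h²*(3 + h))
H(-22)*a(-4, -13) = (2*(-22)²*(3 - 22))*(-7) = (2*484*(-19))*(-7) = -18392*(-7) = 128744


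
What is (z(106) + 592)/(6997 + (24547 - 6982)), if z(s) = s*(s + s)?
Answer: 11532/12281 ≈ 0.93901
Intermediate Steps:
z(s) = 2*s² (z(s) = s*(2*s) = 2*s²)
(z(106) + 592)/(6997 + (24547 - 6982)) = (2*106² + 592)/(6997 + (24547 - 6982)) = (2*11236 + 592)/(6997 + 17565) = (22472 + 592)/24562 = 23064*(1/24562) = 11532/12281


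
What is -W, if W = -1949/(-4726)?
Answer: -1949/4726 ≈ -0.41240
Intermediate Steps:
W = 1949/4726 (W = -1949*(-1/4726) = 1949/4726 ≈ 0.41240)
-W = -1*1949/4726 = -1949/4726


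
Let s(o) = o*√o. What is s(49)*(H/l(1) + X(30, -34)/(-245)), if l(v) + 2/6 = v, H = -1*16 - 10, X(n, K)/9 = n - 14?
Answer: -67893/5 ≈ -13579.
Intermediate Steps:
X(n, K) = -126 + 9*n (X(n, K) = 9*(n - 14) = 9*(-14 + n) = -126 + 9*n)
s(o) = o^(3/2)
H = -26 (H = -16 - 10 = -26)
l(v) = -⅓ + v
s(49)*(H/l(1) + X(30, -34)/(-245)) = 49^(3/2)*(-26/(-⅓ + 1) + (-126 + 9*30)/(-245)) = 343*(-26/⅔ + (-126 + 270)*(-1/245)) = 343*(-26*3/2 + 144*(-1/245)) = 343*(-39 - 144/245) = 343*(-9699/245) = -67893/5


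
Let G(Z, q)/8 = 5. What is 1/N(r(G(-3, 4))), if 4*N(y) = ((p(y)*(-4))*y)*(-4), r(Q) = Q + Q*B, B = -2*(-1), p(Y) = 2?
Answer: 1/960 ≈ 0.0010417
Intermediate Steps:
B = 2
G(Z, q) = 40 (G(Z, q) = 8*5 = 40)
r(Q) = 3*Q (r(Q) = Q + Q*2 = Q + 2*Q = 3*Q)
N(y) = 8*y (N(y) = (((2*(-4))*y)*(-4))/4 = (-8*y*(-4))/4 = (32*y)/4 = 8*y)
1/N(r(G(-3, 4))) = 1/(8*(3*40)) = 1/(8*120) = 1/960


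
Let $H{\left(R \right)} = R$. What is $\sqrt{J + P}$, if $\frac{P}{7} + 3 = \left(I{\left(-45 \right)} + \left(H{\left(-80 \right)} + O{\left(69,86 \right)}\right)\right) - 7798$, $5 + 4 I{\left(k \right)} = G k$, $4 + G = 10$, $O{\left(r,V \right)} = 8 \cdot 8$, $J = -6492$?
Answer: $\frac{i \sqrt{246769}}{2} \approx 248.38 i$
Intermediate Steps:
$O{\left(r,V \right)} = 64$
$G = 6$ ($G = -4 + 10 = 6$)
$I{\left(k \right)} = - \frac{5}{4} + \frac{3 k}{2}$ ($I{\left(k \right)} = - \frac{5}{4} + \frac{6 k}{4} = - \frac{5}{4} + \frac{3 k}{2}$)
$P = - \frac{220801}{4}$ ($P = -21 + 7 \left(\left(\left(- \frac{5}{4} + \frac{3}{2} \left(-45\right)\right) + \left(-80 + 64\right)\right) - 7798\right) = -21 + 7 \left(\left(\left(- \frac{5}{4} - \frac{135}{2}\right) - 16\right) - 7798\right) = -21 + 7 \left(\left(- \frac{275}{4} - 16\right) - 7798\right) = -21 + 7 \left(- \frac{339}{4} - 7798\right) = -21 + 7 \left(- \frac{31531}{4}\right) = -21 - \frac{220717}{4} = - \frac{220801}{4} \approx -55200.0$)
$\sqrt{J + P} = \sqrt{-6492 - \frac{220801}{4}} = \sqrt{- \frac{246769}{4}} = \frac{i \sqrt{246769}}{2}$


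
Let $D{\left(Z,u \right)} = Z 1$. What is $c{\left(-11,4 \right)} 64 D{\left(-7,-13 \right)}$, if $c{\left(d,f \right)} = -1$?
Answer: $448$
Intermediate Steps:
$D{\left(Z,u \right)} = Z$
$c{\left(-11,4 \right)} 64 D{\left(-7,-13 \right)} = \left(-1\right) 64 \left(-7\right) = \left(-64\right) \left(-7\right) = 448$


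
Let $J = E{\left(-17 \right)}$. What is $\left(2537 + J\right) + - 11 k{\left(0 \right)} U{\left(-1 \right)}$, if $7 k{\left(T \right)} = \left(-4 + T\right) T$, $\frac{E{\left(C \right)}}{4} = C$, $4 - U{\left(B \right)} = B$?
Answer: $2469$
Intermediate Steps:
$U{\left(B \right)} = 4 - B$
$E{\left(C \right)} = 4 C$
$k{\left(T \right)} = \frac{T \left(-4 + T\right)}{7}$ ($k{\left(T \right)} = \frac{\left(-4 + T\right) T}{7} = \frac{T \left(-4 + T\right)}{7}$)
$J = -68$ ($J = 4 \left(-17\right) = -68$)
$\left(2537 + J\right) + - 11 k{\left(0 \right)} U{\left(-1 \right)} = \left(2537 - 68\right) + - 11 \cdot \frac{1}{7} \cdot 0 \left(-4 + 0\right) \left(4 - -1\right) = 2469 + - 11 \cdot \frac{1}{7} \cdot 0 \left(-4\right) \left(4 + 1\right) = 2469 + \left(-11\right) 0 \cdot 5 = 2469 + 0 \cdot 5 = 2469 + 0 = 2469$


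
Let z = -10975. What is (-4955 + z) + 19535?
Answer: 3605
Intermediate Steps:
(-4955 + z) + 19535 = (-4955 - 10975) + 19535 = -15930 + 19535 = 3605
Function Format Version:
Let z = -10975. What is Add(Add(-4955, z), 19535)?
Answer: 3605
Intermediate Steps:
Add(Add(-4955, z), 19535) = Add(Add(-4955, -10975), 19535) = Add(-15930, 19535) = 3605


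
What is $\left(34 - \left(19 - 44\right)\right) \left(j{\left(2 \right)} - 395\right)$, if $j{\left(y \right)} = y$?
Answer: $-23187$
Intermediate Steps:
$\left(34 - \left(19 - 44\right)\right) \left(j{\left(2 \right)} - 395\right) = \left(34 - \left(19 - 44\right)\right) \left(2 - 395\right) = \left(34 - -25\right) \left(-393\right) = \left(34 + 25\right) \left(-393\right) = 59 \left(-393\right) = -23187$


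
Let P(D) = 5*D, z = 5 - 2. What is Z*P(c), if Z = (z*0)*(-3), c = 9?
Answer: 0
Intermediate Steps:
z = 3
Z = 0 (Z = (3*0)*(-3) = 0*(-3) = 0)
Z*P(c) = 0*(5*9) = 0*45 = 0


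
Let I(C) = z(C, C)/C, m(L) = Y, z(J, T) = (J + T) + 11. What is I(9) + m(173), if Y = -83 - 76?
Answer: -1402/9 ≈ -155.78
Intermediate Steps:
z(J, T) = 11 + J + T
Y = -159
m(L) = -159
I(C) = (11 + 2*C)/C (I(C) = (11 + C + C)/C = (11 + 2*C)/C)
I(9) + m(173) = (2 + 11/9) - 159 = 29/9 - 159 = -1402/9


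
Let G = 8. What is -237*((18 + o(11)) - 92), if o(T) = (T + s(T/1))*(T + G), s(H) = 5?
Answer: -54510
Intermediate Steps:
o(T) = (5 + T)*(8 + T) (o(T) = (T + 5)*(T + 8) = (5 + T)*(8 + T))
-237*((18 + o(11)) - 92) = -237*((18 + (40 + 11**2 + 13*11)) - 92) = -237*((18 + (40 + 121 + 143)) - 92) = -237*((18 + 304) - 92) = -237*(322 - 92) = -237*230 = -54510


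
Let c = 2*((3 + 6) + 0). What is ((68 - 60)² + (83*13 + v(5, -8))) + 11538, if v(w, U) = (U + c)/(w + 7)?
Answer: 76091/6 ≈ 12682.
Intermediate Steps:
c = 18 (c = 2*(9 + 0) = 2*9 = 18)
v(w, U) = (18 + U)/(7 + w) (v(w, U) = (U + 18)/(w + 7) = (18 + U)/(7 + w))
((68 - 60)² + (83*13 + v(5, -8))) + 11538 = ((68 - 60)² + (83*13 + (18 - 8)/(7 + 5))) + 11538 = (8² + (1079 + 10/12)) + 11538 = (64 + (1079 + (1/12)*10)) + 11538 = (64 + (1079 + ⅚)) + 11538 = (64 + 6479/6) + 11538 = 6863/6 + 11538 = 76091/6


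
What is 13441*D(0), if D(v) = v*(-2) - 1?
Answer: -13441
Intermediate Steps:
D(v) = -1 - 2*v (D(v) = -2*v - 1 = -1 - 2*v)
13441*D(0) = 13441*(-1 - 2*0) = 13441*(-1 + 0) = 13441*(-1) = -13441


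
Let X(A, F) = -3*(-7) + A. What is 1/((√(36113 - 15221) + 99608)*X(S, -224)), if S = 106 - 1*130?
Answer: -24902/7441299579 + √5223/14882599158 ≈ -3.3416e-6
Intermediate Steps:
S = -24 (S = 106 - 130 = -24)
X(A, F) = 21 + A
1/((√(36113 - 15221) + 99608)*X(S, -224)) = 1/((√(36113 - 15221) + 99608)*(21 - 24)) = 1/((√20892 + 99608)*(-3)) = -⅓/(2*√5223 + 99608) = -⅓/(99608 + 2*√5223) = -1/(3*(99608 + 2*√5223))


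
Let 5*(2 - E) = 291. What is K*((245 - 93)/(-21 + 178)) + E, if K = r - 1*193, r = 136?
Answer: -87437/785 ≈ -111.38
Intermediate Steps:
E = -281/5 (E = 2 - ⅕*291 = 2 - 291/5 = -281/5 ≈ -56.200)
K = -57 (K = 136 - 1*193 = 136 - 193 = -57)
K*((245 - 93)/(-21 + 178)) + E = -57*(245 - 93)/(-21 + 178) - 281/5 = -8664/157 - 281/5 = -87437/785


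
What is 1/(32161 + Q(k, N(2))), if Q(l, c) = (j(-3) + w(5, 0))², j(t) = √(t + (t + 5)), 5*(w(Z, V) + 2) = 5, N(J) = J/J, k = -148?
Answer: 32161/1034329925 + 2*I/1034329925 ≈ 3.1094e-5 + 1.9336e-9*I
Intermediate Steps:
N(J) = 1
w(Z, V) = -1 (w(Z, V) = -2 + (⅕)*5 = -2 + 1 = -1)
j(t) = √(5 + 2*t) (j(t) = √(t + (5 + t)) = √(5 + 2*t))
Q(l, c) = (-1 + I)² (Q(l, c) = (√(5 + 2*(-3)) - 1)² = (√(5 - 6) - 1)² = (√(-1) - 1)² = (I - 1)² = (-1 + I)²)
1/(32161 + Q(k, N(2))) = 1/(32161 + (1 - I)²)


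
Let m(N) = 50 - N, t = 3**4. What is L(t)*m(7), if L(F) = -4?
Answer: -172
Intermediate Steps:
t = 81
L(t)*m(7) = -4*(50 - 1*7) = -4*(50 - 7) = -4*43 = -172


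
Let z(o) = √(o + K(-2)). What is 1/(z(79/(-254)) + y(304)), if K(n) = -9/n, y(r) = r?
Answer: 508/154425 - √16891/5868150 ≈ 0.0032675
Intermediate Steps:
z(o) = √(9/2 + o) (z(o) = √(o - 9/(-2)) = √(o - 9*(-½)) = √(o + 9/2) = √(9/2 + o))
1/(z(79/(-254)) + y(304)) = 1/(√(18 + 4*(79/(-254)))/2 + 304) = 1/(√(18 + 4*(79*(-1/254)))/2 + 304) = 1/(√(18 + 4*(-79/254))/2 + 304) = 1/(√(18 - 158/127)/2 + 304) = 1/(√(2128/127)/2 + 304) = 1/((4*√16891/127)/2 + 304) = 1/(2*√16891/127 + 304) = 1/(304 + 2*√16891/127)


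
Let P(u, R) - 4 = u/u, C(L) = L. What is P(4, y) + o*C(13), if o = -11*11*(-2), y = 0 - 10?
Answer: 3151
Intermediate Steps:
y = -10
P(u, R) = 5 (P(u, R) = 4 + u/u = 4 + 1 = 5)
o = 242 (o = -121*(-2) = 242)
P(4, y) + o*C(13) = 5 + 242*13 = 5 + 3146 = 3151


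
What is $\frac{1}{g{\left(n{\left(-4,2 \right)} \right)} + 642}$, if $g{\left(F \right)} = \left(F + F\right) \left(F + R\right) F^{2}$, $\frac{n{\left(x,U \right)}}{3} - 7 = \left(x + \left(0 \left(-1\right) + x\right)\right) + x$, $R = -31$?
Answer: $\frac{1}{311142} \approx 3.214 \cdot 10^{-6}$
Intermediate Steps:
$n{\left(x,U \right)} = 21 + 9 x$ ($n{\left(x,U \right)} = 21 + 3 \left(\left(x + \left(0 \left(-1\right) + x\right)\right) + x\right) = 21 + 3 \left(\left(x + \left(0 + x\right)\right) + x\right) = 21 + 3 \left(\left(x + x\right) + x\right) = 21 + 3 \left(2 x + x\right) = 21 + 3 \cdot 3 x = 21 + 9 x$)
$g{\left(F \right)} = 2 F^{3} \left(-31 + F\right)$ ($g{\left(F \right)} = \left(F + F\right) \left(F - 31\right) F^{2} = 2 F \left(-31 + F\right) F^{2} = 2 F^{3} \left(-31 + F\right)$)
$\frac{1}{g{\left(n{\left(-4,2 \right)} \right)} + 642} = \frac{1}{2 \left(21 + 9 \left(-4\right)\right)^{3} \left(-31 + \left(21 + 9 \left(-4\right)\right)\right) + 642} = \frac{1}{2 \left(21 - 36\right)^{3} \left(-31 + \left(21 - 36\right)\right) + 642} = \frac{1}{2 \left(-15\right)^{3} \left(-31 - 15\right) + 642} = \frac{1}{2 \left(-3375\right) \left(-46\right) + 642} = \frac{1}{310500 + 642} = \frac{1}{311142}$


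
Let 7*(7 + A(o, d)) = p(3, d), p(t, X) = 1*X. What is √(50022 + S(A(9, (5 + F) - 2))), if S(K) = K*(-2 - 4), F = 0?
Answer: √2453010/7 ≈ 223.74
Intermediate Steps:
p(t, X) = X
A(o, d) = -7 + d/7
S(K) = -6*K (S(K) = K*(-6) = -6*K)
√(50022 + S(A(9, (5 + F) - 2))) = √(50022 - 6*(-7 + ((5 + 0) - 2)/7)) = √(50022 - 6*(-7 + (5 - 2)/7)) = √(50022 - 6*(-7 + (⅐)*3)) = √(50022 - 6*(-7 + 3/7)) = √(50022 - 6*(-46/7)) = √(50022 + 276/7) = √(350430/7) = √2453010/7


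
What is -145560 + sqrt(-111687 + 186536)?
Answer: -145560 + 29*sqrt(89) ≈ -1.4529e+5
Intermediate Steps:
-145560 + sqrt(-111687 + 186536) = -145560 + sqrt(74849) = -145560 + 29*sqrt(89)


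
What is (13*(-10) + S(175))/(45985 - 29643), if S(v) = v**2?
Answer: 30495/16342 ≈ 1.8661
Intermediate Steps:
(13*(-10) + S(175))/(45985 - 29643) = (13*(-10) + 175**2)/(45985 - 29643) = (-130 + 30625)/16342 = 30495*(1/16342) = 30495/16342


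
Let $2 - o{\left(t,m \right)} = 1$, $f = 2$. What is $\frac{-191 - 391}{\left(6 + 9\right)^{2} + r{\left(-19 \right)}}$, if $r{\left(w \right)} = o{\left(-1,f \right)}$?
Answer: $- \frac{291}{113} \approx -2.5752$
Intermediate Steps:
$o{\left(t,m \right)} = 1$ ($o{\left(t,m \right)} = 2 - 1 = 1$)
$r{\left(w \right)} = 1$
$\frac{-191 - 391}{\left(6 + 9\right)^{2} + r{\left(-19 \right)}} = \frac{-191 - 391}{\left(6 + 9\right)^{2} + 1} = - \frac{582}{15^{2} + 1} = - \frac{582}{225 + 1} = - \frac{582}{226} = \left(-582\right) \frac{1}{226} = - \frac{291}{113}$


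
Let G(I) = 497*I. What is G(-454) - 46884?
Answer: -272522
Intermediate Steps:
G(-454) - 46884 = 497*(-454) - 46884 = -225638 - 46884 = -272522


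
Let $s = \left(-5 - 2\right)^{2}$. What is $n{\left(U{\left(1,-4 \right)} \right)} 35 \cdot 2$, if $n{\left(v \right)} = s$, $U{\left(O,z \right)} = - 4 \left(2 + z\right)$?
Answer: $3430$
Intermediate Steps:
$U{\left(O,z \right)} = -8 - 4 z$
$s = 49$ ($s = \left(-7\right)^{2} = 49$)
$n{\left(v \right)} = 49$
$n{\left(U{\left(1,-4 \right)} \right)} 35 \cdot 2 = 49 \cdot 35 \cdot 2 = 1715 \cdot 2 = 3430$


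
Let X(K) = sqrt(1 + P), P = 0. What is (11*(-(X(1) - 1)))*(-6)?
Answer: 0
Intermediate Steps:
X(K) = 1 (X(K) = sqrt(1 + 0) = sqrt(1) = 1)
(11*(-(X(1) - 1)))*(-6) = (11*(-(1 - 1)))*(-6) = (11*(-1*0))*(-6) = (11*0)*(-6) = 0*(-6) = 0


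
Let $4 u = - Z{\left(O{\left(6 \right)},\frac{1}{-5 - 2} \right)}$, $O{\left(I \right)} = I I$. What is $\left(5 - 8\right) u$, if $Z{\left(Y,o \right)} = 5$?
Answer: $\frac{15}{4} \approx 3.75$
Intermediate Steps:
$O{\left(I \right)} = I^{2}$
$u = - \frac{5}{4}$ ($u = \frac{\left(-1\right) 5}{4} = \frac{1}{4} \left(-5\right) = - \frac{5}{4} \approx -1.25$)
$\left(5 - 8\right) u = \left(5 - 8\right) \left(- \frac{5}{4}\right) = \left(-3\right) \left(- \frac{5}{4}\right) = \frac{15}{4}$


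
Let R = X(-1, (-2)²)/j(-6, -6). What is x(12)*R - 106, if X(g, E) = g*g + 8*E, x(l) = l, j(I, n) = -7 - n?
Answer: -502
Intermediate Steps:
X(g, E) = g² + 8*E
R = -33 (R = ((-1)² + 8*(-2)²)/(-7 - 1*(-6)) = (1 + 8*4)/(-7 + 6) = (1 + 32)/(-1) = 33*(-1) = -33)
x(12)*R - 106 = 12*(-33) - 106 = -396 - 106 = -502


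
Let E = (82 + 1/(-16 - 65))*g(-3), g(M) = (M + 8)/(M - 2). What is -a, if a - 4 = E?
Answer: 6317/81 ≈ 77.988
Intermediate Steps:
g(M) = (8 + M)/(-2 + M)
E = -6641/81 (E = (82 + 1/(-16 - 65))*((8 - 3)/(-2 - 3)) = (82 + 1/(-81))*(5/(-5)) = (82 - 1/81)*(-1/5*5) = (6641/81)*(-1) = -6641/81 ≈ -81.988)
a = -6317/81 (a = 4 - 6641/81 = -6317/81 ≈ -77.988)
-a = -1*(-6317/81) = 6317/81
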